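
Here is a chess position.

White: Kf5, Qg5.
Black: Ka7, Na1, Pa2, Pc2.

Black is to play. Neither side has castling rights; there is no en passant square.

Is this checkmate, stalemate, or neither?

Black to move; black king on a7.
In check: no.
Legal moves for Black: Kb8, Ka8, Kb7, Kb6, Ka6, Nb3, c1=Q, c1=R, c1=B, c1=N.
Black has 10 legal moves and is not in check → neither.

neither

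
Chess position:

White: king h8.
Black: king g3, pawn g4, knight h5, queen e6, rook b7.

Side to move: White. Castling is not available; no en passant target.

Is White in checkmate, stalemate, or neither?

stalemate

White to move; white king on h8.
In check: no.
King squares — g7: attacked by Nh5; h7: attacked by Rb7; g8: attacked by Qe6.
Legal moves for White: none.
Not in check and no legal moves → stalemate.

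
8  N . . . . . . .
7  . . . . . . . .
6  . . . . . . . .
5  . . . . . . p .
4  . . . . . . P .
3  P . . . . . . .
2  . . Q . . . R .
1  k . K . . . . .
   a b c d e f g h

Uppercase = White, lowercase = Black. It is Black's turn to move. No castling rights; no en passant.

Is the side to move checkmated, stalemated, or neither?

stalemate

Black to move; black king on a1.
In check: no.
King squares — b1: attacked by Kc1; a2: attacked by Qc2; b2: attacked by Kc1.
Legal moves for Black: none.
Not in check and no legal moves → stalemate.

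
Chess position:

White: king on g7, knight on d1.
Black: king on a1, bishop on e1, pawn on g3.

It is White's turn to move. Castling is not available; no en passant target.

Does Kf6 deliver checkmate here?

no

After Kf6: black king on a1; in check: no.
Black is not in check, so this cannot be checkmate.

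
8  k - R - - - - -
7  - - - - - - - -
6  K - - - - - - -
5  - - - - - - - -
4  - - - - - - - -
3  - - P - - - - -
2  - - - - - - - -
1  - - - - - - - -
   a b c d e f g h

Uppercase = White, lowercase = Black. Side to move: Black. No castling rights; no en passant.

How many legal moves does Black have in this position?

Black to move; king on a8.
In check: yes, from the white rook on c8.
Legal moves: none.
Count: 0.

0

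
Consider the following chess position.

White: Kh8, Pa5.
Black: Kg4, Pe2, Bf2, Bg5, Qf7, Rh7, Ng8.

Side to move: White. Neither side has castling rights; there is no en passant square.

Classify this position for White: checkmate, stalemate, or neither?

White to move; white king on h8.
In check: yes, from the black rook on h7.
King squares — g7: attacked by Qf7; h7: attacked by Qf7; g8: attacked by Qf7.
Legal moves for White: none.
In check with no legal moves → checkmate.

checkmate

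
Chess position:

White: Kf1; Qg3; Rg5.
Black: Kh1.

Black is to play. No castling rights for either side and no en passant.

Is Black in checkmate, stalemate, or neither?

stalemate

Black to move; black king on h1.
In check: no.
King squares — g1: attacked by Kf1; g2: attacked by Kf1; h2: attacked by Qg3.
Legal moves for Black: none.
Not in check and no legal moves → stalemate.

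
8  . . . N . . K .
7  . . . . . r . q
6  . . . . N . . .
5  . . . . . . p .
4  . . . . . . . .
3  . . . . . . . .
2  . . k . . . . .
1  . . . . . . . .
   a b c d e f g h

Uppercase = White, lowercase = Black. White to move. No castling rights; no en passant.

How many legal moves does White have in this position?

0

White to move; king on g8.
In check: yes, from the black queen on h7.
Legal moves: none.
Count: 0.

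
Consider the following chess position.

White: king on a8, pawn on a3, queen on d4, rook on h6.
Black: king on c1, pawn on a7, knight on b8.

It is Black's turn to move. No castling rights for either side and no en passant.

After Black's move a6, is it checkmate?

After a6: white king on a8; in check: no.
White is not in check, so this cannot be checkmate.

no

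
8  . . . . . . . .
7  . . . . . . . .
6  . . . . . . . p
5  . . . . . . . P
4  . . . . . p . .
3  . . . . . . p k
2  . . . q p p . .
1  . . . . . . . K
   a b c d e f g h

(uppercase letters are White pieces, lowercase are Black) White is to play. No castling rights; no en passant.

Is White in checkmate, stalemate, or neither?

stalemate

White to move; white king on h1.
In check: no.
King squares — g1: attacked by Pf2; g2: attacked by Kh3; h2: attacked by Pg3.
Legal moves for White: none.
Not in check and no legal moves → stalemate.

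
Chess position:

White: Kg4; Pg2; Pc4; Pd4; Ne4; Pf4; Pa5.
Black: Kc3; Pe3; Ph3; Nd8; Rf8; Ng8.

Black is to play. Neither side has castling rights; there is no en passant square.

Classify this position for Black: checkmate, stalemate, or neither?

Black to move; black king on c3.
In check: yes, from the white knight on e4.
King squares — b2: available; c2: available; d2: attacked by Ne4; b3: available; d3: available; b4: available; c4: available; d4: available.
Legal moves for Black: Kxd4, Kxc4, Kb4, Kd3, Kb3, Kc2, Kb2.
Black is in check but has 7 legal moves → neither.

neither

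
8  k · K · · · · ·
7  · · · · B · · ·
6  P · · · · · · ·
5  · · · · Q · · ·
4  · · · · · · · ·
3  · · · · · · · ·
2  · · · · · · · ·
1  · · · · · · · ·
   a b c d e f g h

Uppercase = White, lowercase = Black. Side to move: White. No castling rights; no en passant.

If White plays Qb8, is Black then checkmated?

yes

After Qb8: black king on a8; in check: yes, from the white queen on b8.
King squares — a7: attacked by Qb8; b7: attacked by Pa6; b8: attacked by Kc8.
Black has no legal moves → checkmate.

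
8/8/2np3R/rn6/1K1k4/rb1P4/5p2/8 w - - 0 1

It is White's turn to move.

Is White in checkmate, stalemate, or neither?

checkmate

White to move; white king on b4.
In check: yes, from the black knight on c6.
King squares — a3: attacked by Ra5; b3: attacked by Ra3; c3: attacked by Kd4; a4: attacked by Ra3; c4: attacked by Bb3; a5: attacked by Ra3; b5: attacked by Ra5; c5: attacked by Kd4.
Legal moves for White: none.
In check with no legal moves → checkmate.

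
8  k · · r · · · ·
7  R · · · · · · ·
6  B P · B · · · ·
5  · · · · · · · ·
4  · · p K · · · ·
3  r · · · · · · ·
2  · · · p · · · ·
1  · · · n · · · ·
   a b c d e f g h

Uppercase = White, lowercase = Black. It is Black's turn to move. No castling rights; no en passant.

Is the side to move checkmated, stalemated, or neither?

checkmate

Black to move; black king on a8.
In check: yes, from the white rook on a7.
King squares — a7: attacked by Pb6; b7: attacked by Ba6; b8: attacked by Bd6.
Legal moves for Black: none.
In check with no legal moves → checkmate.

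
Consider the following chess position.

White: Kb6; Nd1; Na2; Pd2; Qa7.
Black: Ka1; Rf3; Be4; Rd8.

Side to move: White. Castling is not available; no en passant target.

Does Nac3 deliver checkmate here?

yes

After Nac3: black king on a1; in check: yes, from the white queen on a7.
King squares — b1: attacked by Nc3; a2: attacked by Nc3; b2: attacked by Nd1.
Black has no legal moves → checkmate.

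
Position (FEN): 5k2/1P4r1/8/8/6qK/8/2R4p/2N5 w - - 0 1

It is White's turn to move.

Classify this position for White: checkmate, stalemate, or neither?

White to move; white king on h4.
In check: yes, from the black queen on g4.
King squares — g3: attacked by Qg4; h3: attacked by Qg4; g4: attacked by Rg7; g5: attacked by Qg4; h5: attacked by Qg4.
Legal moves for White: none.
In check with no legal moves → checkmate.

checkmate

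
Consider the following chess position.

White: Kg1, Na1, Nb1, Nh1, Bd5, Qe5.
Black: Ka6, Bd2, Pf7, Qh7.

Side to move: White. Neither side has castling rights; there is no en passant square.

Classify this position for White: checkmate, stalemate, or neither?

White to move; white king on g1.
In check: no.
Legal moves for White include: Qh8, Qe8, Qb8, Qg7, Qe7, Qc7, Qf6+, Qe6+, Qd6+, Qh5, Qg5, Qf5, Qf4, Qe4, Qd4, Qg3, Qe3, Qc3, ... (list truncated; more exist).
White has legal moves and is not in check → neither.

neither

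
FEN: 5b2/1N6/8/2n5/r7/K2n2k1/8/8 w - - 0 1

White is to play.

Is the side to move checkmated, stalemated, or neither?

checkmate

White to move; white king on a3.
In check: yes, from the black rook on a4.
King squares — a2: attacked by Ra4; b2: attacked by Nd3; b3: attacked by Nc5; a4: attacked by Nc5; b4: attacked by Nd3.
Legal moves for White: none.
In check with no legal moves → checkmate.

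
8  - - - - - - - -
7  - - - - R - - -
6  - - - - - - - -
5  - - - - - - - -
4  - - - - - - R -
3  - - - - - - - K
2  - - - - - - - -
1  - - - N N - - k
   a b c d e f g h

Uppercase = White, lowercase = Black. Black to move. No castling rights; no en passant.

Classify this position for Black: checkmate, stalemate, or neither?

stalemate

Black to move; black king on h1.
In check: no.
King squares — g1: attacked by Rg4; g2: attacked by Ne1; h2: attacked by Kh3.
Legal moves for Black: none.
Not in check and no legal moves → stalemate.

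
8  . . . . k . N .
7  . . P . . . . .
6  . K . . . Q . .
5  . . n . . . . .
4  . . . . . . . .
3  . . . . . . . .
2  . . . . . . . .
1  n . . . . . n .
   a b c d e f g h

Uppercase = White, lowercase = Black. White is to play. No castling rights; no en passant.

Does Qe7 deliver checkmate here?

yes

After Qe7: black king on e8; in check: yes, from the white queen on e7.
King squares — d7: attacked by Qe7; e7: attacked by Ng8; f7: attacked by Qe7; d8: attacked by Pc7; f8: attacked by Qe7.
Black has no legal moves → checkmate.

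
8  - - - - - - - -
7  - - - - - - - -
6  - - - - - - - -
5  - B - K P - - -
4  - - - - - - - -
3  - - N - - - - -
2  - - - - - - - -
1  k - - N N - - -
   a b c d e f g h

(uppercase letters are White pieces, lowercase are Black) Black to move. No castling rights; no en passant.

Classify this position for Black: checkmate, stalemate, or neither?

stalemate

Black to move; black king on a1.
In check: no.
King squares — b1: attacked by Nc3; a2: attacked by Nc3; b2: attacked by Nd1.
Legal moves for Black: none.
Not in check and no legal moves → stalemate.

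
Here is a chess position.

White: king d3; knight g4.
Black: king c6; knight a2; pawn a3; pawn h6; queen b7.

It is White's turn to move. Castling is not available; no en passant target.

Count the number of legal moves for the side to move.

White to move; king on d3.
In check: no.
Legal moves: Nxh6, Nf6, Ne5+, Ne3, Nh2, Nf2, Ke4, Kd4, Kc4, Ke3, Ke2, Kd2, Kc2.
Count: 13.

13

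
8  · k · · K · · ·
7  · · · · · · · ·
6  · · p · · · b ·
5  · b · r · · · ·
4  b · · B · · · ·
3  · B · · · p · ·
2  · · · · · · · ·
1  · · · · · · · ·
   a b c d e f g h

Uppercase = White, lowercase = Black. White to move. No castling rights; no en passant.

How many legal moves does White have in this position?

2

White to move; king on e8.
In check: yes, from the black bishop on g6.
Legal moves: Kf8, Ke7.
Count: 2.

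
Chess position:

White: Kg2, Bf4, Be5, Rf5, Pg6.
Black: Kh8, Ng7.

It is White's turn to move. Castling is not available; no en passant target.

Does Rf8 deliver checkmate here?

yes

After Rf8: black king on h8; in check: yes, from the white rook on f8.
King squares — g7: own knight; h7: attacked by Pg6; g8: attacked by Rf8.
Black has no legal moves → checkmate.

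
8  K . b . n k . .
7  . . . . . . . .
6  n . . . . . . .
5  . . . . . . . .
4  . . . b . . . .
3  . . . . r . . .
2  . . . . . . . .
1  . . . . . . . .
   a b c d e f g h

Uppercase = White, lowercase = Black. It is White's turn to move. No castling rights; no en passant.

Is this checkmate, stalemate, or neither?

White to move; white king on a8.
In check: no.
King squares — a7: attacked by Bd4; b7: attacked by Bc8; b8: attacked by Na6.
Legal moves for White: none.
Not in check and no legal moves → stalemate.

stalemate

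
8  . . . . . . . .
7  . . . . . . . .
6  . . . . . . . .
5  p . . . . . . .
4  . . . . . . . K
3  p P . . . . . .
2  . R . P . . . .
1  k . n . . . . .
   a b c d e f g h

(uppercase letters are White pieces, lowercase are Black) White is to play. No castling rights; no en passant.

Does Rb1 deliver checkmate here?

no

After Rb1: black king on a1; in check: yes, from the white rook on b1.
Black has 2 legal replies: Ka2, Kxb1.
In check but a legal move exists → not checkmate.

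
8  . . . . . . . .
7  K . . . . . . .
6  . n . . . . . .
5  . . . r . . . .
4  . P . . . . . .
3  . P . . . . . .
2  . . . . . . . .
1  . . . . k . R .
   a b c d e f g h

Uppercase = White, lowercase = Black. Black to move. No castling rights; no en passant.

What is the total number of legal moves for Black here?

3

Black to move; king on e1.
In check: yes, from the white rook on g1.
Legal moves: Kf2, Ke2, Kd2.
Count: 3.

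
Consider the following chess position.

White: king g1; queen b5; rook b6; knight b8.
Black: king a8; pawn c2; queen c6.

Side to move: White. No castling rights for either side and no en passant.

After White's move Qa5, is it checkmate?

After Qa5: black king on a8; in check: yes, from the white queen on a5.
King squares — a7: attacked by Qa5; b7: attacked by Rb6; b8: attacked by Rb6.
Black has no legal moves → checkmate.

yes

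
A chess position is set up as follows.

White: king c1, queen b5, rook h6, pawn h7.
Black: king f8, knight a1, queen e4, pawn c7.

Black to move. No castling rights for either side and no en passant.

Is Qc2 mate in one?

yes

After Qc2: white king on c1; in check: yes, from the black queen on c2.
King squares — b1: attacked by Qc2; d1: attacked by Qc2; b2: attacked by Qc2; c2: attacked by Na1; d2: attacked by Qc2.
White has no legal moves → checkmate.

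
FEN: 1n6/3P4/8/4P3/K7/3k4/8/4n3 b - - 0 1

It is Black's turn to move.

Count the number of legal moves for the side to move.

Black to move; king on d3.
In check: no.
Legal moves: Nxd7, Nc6, Na6, Ke4, Kd4, Kc4, Ke3, Kc3, Ke2, Kd2, Kc2, Nf3, Ng2, Nc2.
Count: 14.

14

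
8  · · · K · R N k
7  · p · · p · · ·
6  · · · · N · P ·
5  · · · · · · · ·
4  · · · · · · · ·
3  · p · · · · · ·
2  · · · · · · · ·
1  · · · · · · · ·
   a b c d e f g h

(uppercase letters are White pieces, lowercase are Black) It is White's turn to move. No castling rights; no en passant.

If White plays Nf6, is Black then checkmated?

After Nf6: black king on h8; in check: yes, from the white rook on f8.
King squares — g7: attacked by Ne6; h7: attacked by Nf6; g8: attacked by Nf6.
Black has no legal moves → checkmate.

yes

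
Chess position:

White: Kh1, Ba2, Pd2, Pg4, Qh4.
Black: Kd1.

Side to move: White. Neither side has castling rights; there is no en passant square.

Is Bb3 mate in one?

no

After Bb3: black king on d1; in check: yes, from the white bishop on b3.
Black has 3 legal replies: Ke2, Kxd2, Kc1.
In check but a legal move exists → not checkmate.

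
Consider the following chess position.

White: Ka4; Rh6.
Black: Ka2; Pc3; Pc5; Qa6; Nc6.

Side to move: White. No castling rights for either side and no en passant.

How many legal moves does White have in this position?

0

White to move; king on a4.
In check: yes, from the black queen on a6.
Legal moves: none.
Count: 0.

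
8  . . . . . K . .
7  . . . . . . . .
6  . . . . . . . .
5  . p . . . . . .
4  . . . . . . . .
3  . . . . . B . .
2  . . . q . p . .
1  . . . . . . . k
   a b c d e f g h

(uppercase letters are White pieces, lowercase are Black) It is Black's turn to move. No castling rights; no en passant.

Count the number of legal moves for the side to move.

2

Black to move; king on h1.
In check: yes, from the white bishop on f3.
Legal moves: Kh2, Kg1.
Count: 2.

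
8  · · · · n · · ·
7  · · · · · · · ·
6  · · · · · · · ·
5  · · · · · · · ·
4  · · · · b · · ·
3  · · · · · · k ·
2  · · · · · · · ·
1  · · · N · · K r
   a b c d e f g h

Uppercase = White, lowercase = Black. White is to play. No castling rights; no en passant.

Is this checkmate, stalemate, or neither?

White to move; white king on g1.
In check: yes, from the black rook on h1.
King squares — f1: attacked by Rh1; h1: attacked by Be4; f2: attacked by Kg3; g2: attacked by Kg3; h2: attacked by Rh1.
Legal moves for White: none.
In check with no legal moves → checkmate.

checkmate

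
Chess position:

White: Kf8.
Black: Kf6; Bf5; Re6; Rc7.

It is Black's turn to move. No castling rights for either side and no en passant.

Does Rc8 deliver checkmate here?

After Rc8: white king on f8; in check: yes, from the black rook on c8.
King squares — e7: attacked by Re6; f7: attacked by Kf6; g7: attacked by Kf6; e8: attacked by Re6; g8: attacked by Rc8.
White has no legal moves → checkmate.

yes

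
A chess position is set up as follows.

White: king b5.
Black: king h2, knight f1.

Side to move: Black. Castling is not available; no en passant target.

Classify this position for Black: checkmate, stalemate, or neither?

neither

Black to move; black king on h2.
In check: no.
Legal moves for Black: Kh3, Kg3, Kg2, Kh1, Kg1, Ng3, Ne3, Nd2.
Black has 8 legal moves and is not in check → neither.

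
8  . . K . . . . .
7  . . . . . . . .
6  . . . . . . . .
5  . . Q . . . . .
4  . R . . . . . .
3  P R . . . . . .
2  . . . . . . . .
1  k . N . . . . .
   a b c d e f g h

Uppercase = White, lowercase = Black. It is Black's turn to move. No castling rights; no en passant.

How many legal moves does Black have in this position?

Black to move; king on a1.
In check: no.
Legal moves: none.
Count: 0.

0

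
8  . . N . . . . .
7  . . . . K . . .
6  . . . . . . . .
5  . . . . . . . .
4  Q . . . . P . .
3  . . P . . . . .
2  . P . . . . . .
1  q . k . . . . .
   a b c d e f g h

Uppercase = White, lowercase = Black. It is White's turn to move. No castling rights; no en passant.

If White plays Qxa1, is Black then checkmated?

no

After Qxa1: black king on c1; in check: yes, from the white queen on a1.
Black has 2 legal replies: Kd2, Kc2.
In check but a legal move exists → not checkmate.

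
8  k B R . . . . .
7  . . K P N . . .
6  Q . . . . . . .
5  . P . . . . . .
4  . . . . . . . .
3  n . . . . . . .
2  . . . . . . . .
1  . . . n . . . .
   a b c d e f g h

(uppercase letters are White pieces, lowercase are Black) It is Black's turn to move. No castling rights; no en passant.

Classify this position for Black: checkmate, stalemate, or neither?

Black to move; black king on a8.
In check: yes, from the white queen on a6.
King squares — a7: attacked by Qa6; b7: attacked by Qa6; b8: attacked by Kc7.
Legal moves for Black: none.
In check with no legal moves → checkmate.

checkmate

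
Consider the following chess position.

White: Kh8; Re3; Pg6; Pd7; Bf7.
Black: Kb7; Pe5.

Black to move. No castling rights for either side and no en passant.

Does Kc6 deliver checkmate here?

no

After Kc6: white king on h8; in check: no.
White is not in check, so this cannot be checkmate.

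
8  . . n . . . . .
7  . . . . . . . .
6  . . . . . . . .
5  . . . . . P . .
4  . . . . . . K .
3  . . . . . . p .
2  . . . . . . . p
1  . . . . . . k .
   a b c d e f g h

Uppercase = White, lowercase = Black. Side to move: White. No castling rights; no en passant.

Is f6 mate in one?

no

After f6: black king on g1; in check: no.
Black is not in check, so this cannot be checkmate.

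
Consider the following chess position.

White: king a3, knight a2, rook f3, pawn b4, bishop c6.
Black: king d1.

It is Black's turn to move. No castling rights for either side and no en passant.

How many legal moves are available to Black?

4

Black to move; king on d1.
In check: no.
Legal moves: Ke2, Kd2, Kc2, Ke1.
Count: 4.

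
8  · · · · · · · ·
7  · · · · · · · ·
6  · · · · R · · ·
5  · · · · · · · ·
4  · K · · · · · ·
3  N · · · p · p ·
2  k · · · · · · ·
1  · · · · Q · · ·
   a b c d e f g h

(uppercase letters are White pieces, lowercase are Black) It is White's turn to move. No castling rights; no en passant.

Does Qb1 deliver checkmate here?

yes

After Qb1: black king on a2; in check: yes, from the white queen on b1.
King squares — a1: attacked by Qb1; b1: attacked by Na3; b2: attacked by Qb1; a3: attacked by Kb4; b3: attacked by Qb1.
Black has no legal moves → checkmate.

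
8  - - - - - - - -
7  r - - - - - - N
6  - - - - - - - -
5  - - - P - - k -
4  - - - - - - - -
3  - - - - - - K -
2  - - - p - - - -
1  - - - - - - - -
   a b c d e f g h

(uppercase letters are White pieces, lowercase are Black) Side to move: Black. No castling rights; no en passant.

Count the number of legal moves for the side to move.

Black to move; king on g5.
In check: yes, from the white knight on h7.
Legal moves: Kh6, Kg6, Kh5, Kf5, Rxh7.
Count: 5.

5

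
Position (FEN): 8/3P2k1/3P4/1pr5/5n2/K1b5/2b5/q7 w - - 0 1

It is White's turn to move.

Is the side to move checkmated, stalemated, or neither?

checkmate

White to move; white king on a3.
In check: yes, from the black queen on a1.
King squares — a2: attacked by Qa1; b2: attacked by Qa1; b3: attacked by Bc2; a4: attacked by Qa1; b4: attacked by Bc3.
Legal moves for White: none.
In check with no legal moves → checkmate.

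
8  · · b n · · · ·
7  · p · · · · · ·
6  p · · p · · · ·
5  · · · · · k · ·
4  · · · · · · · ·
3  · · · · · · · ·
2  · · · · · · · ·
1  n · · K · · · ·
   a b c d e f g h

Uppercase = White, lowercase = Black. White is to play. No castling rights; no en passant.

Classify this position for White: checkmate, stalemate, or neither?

White to move; white king on d1.
In check: no.
Legal moves for White: Ke2, Kd2, Ke1, Kc1.
White has 4 legal moves and is not in check → neither.

neither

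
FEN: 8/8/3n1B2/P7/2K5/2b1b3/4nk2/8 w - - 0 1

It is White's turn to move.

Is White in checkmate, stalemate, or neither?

White to move; white king on c4.
In check: yes, from the black knight on d6.
Legal moves for White: Kd5, Kd3, Kb3.
White is in check but has 3 legal moves → neither.

neither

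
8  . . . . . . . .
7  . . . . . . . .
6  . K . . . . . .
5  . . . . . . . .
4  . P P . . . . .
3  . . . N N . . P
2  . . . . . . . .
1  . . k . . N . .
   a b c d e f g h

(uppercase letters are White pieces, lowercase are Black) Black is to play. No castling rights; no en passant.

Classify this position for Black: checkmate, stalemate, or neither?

Black to move; black king on c1.
In check: yes, from the white knight on d3.
King squares — b1: available; d1: attacked by Ne3; b2: attacked by Nd3; c2: attacked by Ne3; d2: attacked by Nf1.
Legal moves for Black: Kb1.
Black is in check but has 1 legal move → neither.

neither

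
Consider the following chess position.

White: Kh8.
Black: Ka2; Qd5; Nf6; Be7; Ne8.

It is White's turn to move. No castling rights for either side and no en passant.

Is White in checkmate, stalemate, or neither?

White to move; white king on h8.
In check: no.
King squares — g7: attacked by Ne8; h7: attacked by Nf6; g8: attacked by Qd5.
Legal moves for White: none.
Not in check and no legal moves → stalemate.

stalemate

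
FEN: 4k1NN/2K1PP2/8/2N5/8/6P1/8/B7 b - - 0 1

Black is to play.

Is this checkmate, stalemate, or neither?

checkmate

Black to move; black king on e8.
In check: yes, from the white pawn on f7.
King squares — d7: attacked by Nc5; e7: attacked by Ng8; f7: attacked by Nh8; d8: attacked by Kc7; f8: attacked by Pe7.
Legal moves for Black: none.
In check with no legal moves → checkmate.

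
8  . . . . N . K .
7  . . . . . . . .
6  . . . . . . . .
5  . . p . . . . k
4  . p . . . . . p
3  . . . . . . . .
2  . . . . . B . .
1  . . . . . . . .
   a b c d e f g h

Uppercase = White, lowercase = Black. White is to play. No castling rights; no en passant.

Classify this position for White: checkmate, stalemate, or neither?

neither

White to move; white king on g8.
In check: no.
Legal moves for White: Kh8, Kf8, Kh7, Kg7, Kf7, Ng7+, Nc7, Nf6+, Nd6, Bxc5, Bxh4, Bd4, Bg3, Be3, Bg1, Be1.
White has 16 legal moves and is not in check → neither.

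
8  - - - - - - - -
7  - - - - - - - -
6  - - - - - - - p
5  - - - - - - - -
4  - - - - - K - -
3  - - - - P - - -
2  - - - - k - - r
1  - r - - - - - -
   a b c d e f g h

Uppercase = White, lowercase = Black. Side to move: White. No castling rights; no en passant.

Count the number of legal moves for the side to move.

White to move; king on f4.
In check: no.
Legal moves: Kf5, Ke5, Kg4, Ke4, Kg3, e4.
Count: 6.

6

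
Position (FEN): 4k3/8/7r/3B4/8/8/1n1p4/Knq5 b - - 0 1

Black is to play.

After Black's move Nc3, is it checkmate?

After Nc3: white king on a1; in check: yes, from the black queen on c1.
King squares — b1: attacked by Qc1; a2: attacked by Nc3; b2: attacked by Qc1.
White has no legal moves → checkmate.

yes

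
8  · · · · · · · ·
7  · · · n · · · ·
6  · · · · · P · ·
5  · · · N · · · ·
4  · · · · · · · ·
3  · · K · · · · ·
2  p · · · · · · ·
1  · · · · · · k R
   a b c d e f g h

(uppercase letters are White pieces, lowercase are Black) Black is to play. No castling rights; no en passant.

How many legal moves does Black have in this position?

3

Black to move; king on g1.
In check: yes, from the white rook on h1.
Legal moves: Kg2, Kf2, Kxh1.
Count: 3.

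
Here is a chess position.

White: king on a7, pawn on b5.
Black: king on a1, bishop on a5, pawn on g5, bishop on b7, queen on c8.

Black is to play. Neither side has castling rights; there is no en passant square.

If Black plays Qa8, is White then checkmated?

yes

After Qa8: white king on a7; in check: yes, from the black queen on a8.
King squares — a6: attacked by Bb7; b6: attacked by Ba5; b7: attacked by Qa8; a8: attacked by Bb7; b8: attacked by Qa8.
White has no legal moves → checkmate.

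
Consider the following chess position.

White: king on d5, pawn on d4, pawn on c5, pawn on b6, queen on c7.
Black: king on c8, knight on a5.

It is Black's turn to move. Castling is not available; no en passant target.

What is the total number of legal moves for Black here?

0

Black to move; king on c8.
In check: yes, from the white queen on c7.
Legal moves: none.
Count: 0.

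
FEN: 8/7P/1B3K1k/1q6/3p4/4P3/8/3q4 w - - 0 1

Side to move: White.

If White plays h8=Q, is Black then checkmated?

After h8=Q: black king on h6; in check: yes, from the white queen on h8.
King squares — g5: attacked by Kf6; h5: attacked by Qh8; g6: attacked by Kf6; g7: attacked by Kf6; h7: attacked by Qh8.
Black has no legal moves → checkmate.

yes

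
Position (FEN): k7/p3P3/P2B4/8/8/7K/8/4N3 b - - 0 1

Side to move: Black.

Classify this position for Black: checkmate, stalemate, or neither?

Black to move; black king on a8.
In check: no.
King squares — a7: own pawn; b7: attacked by Pa6; b8: attacked by Bd6.
Legal moves for Black: none.
Not in check and no legal moves → stalemate.

stalemate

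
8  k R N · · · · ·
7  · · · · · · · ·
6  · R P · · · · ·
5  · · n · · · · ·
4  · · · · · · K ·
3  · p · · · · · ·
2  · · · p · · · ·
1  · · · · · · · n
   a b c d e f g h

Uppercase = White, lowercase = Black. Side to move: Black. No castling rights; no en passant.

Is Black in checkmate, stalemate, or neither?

checkmate

Black to move; black king on a8.
In check: yes, from the white rook on b8.
King squares — a7: attacked by Nc8; b7: attacked by Rb6; b8: attacked by Rb6.
Legal moves for Black: none.
In check with no legal moves → checkmate.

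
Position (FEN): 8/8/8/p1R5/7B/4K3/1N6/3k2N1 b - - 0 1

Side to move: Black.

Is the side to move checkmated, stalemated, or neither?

checkmate

Black to move; black king on d1.
In check: yes, from the white knight on b2.
King squares — c1: attacked by Rc5; e1: attacked by Bh4; c2: attacked by Rc5; d2: attacked by Ke3; e2: attacked by Ng1.
Legal moves for Black: none.
In check with no legal moves → checkmate.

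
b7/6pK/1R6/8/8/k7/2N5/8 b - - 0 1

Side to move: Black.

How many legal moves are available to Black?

Black to move; king on a3.
In check: yes, from the white knight on c2.
Legal moves: Ka4, Ka2.
Count: 2.

2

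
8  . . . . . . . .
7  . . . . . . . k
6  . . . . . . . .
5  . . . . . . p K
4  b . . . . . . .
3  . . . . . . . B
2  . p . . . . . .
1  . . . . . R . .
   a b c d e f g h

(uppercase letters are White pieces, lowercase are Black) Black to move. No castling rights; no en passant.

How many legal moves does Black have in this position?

15

Black to move; king on h7.
In check: no.
Legal moves: Kh8, Kg8, Kg7, Be8+, Bd7, Bc6, Bb5, Bb3, Bc2, Bd1+, g4, b1=Q, b1=R, b1=B, b1=N.
Count: 15.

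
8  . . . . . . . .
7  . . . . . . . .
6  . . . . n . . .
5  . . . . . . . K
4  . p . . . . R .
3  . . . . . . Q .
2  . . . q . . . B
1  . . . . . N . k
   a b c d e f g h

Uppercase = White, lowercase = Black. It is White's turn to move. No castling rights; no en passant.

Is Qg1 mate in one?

After Qg1: black king on h1; in check: yes, from the white queen on g1.
King squares — g1: attacked by Bh2; g2: attacked by Qg1; h2: attacked by Nf1.
Black has no legal moves → checkmate.

yes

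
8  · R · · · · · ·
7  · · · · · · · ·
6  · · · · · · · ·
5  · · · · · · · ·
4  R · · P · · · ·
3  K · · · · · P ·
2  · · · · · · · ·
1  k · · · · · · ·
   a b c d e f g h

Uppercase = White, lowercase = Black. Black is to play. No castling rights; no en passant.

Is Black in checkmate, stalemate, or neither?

stalemate

Black to move; black king on a1.
In check: no.
King squares — b1: attacked by Rb8; a2: attacked by Ka3; b2: attacked by Ka3.
Legal moves for Black: none.
Not in check and no legal moves → stalemate.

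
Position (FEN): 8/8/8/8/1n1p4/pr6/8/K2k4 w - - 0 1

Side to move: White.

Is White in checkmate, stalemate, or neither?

White to move; white king on a1.
In check: no.
King squares — b1: attacked by Rb3; a2: attacked by Nb4; b2: attacked by Pa3.
Legal moves for White: none.
Not in check and no legal moves → stalemate.

stalemate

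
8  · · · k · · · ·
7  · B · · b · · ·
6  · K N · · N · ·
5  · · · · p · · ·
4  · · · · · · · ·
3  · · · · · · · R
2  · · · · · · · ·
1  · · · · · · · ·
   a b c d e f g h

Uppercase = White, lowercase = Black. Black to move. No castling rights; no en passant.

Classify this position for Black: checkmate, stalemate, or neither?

Black to move; black king on d8.
In check: yes, from the white knight on c6.
King squares — c7: attacked by Kb6; d7: attacked by Nf6; e7: own bishop; c8: attacked by Bb7; e8: attacked by Nf6.
Legal moves for Black: none.
In check with no legal moves → checkmate.

checkmate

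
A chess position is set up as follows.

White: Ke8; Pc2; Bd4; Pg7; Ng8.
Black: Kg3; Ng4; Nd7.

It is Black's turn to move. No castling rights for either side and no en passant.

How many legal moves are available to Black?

Black to move; king on g3.
In check: no.
Legal moves: Nf8, Nb8, Ndf6+, Nb6, Nde5, Nc5, Nh6, Ngf6+, Nge5, Ne3, Nh2, Nf2, Kh4, Kf4, Kh3, Kf3, Kh2, Kg2.
Count: 18.

18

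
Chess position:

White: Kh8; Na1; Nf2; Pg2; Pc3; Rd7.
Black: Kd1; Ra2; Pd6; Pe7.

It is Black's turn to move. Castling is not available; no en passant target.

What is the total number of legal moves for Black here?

Black to move; king on d1.
In check: yes, from the white knight on f2.
Legal moves: Ke2, Kd2, Ke1, Kc1, Rxf2.
Count: 5.

5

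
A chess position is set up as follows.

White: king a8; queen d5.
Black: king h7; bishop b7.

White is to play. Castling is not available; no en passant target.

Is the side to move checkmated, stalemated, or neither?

White to move; white king on a8.
In check: yes, from the black bishop on b7.
Legal moves for White: Kb8, Kxb7, Ka7, Qxb7+.
White is in check but has 4 legal moves → neither.

neither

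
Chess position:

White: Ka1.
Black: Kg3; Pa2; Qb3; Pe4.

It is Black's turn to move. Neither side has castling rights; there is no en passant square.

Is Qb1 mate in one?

yes

After Qb1: white king on a1; in check: yes, from the black queen on b1.
King squares — b1: attacked by Pa2; a2: attacked by Qb1; b2: attacked by Qb1.
White has no legal moves → checkmate.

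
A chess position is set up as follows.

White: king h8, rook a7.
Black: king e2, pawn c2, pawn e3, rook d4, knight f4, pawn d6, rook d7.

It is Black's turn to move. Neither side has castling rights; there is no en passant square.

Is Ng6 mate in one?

After Ng6: white king on h8; in check: yes, from the black knight on g6.
White has 1 legal reply: Kg8.
In check but a legal move exists → not checkmate.

no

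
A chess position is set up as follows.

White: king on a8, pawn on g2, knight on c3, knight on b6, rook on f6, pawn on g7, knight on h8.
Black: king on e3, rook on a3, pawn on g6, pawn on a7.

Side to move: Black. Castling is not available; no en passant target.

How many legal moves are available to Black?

14

Black to move; king on e3.
In check: no.
Legal moves: Kd4, Kd3, Kd2, Ra6, Ra5, Ra4, Rxc3, Rb3, Ra2, Ra1, axb6+, a6, g5, a5.
Count: 14.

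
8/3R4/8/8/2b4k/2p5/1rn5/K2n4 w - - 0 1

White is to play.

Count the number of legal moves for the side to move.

0

White to move; king on a1.
In check: yes, from the black knight on c2.
Legal moves: none.
Count: 0.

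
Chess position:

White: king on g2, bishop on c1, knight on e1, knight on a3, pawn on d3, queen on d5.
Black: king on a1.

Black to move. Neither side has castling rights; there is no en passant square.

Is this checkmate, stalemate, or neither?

stalemate

Black to move; black king on a1.
In check: no.
King squares — b1: attacked by Na3; a2: attacked by Qd5; b2: attacked by Bc1.
Legal moves for Black: none.
Not in check and no legal moves → stalemate.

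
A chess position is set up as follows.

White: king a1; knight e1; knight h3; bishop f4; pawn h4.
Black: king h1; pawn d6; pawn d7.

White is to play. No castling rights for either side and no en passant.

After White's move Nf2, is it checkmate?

no

After Nf2: black king on h1; in check: yes, from the white knight on f2.
Black has 1 legal reply: Kg1.
In check but a legal move exists → not checkmate.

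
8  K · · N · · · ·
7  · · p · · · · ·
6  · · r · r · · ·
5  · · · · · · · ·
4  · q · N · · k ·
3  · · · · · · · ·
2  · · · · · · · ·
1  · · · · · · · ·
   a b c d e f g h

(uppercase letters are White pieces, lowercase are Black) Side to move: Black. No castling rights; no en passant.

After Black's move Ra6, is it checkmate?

yes

After Ra6: white king on a8; in check: yes, from the black rook on a6.
King squares — a7: attacked by Ra6; b7: attacked by Qb4; b8: attacked by Qb4.
White has no legal moves → checkmate.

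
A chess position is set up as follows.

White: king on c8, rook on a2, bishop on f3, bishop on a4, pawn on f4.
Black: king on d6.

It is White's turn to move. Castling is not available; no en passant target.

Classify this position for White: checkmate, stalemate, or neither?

White to move; white king on c8.
In check: no.
Legal moves for White include: Kd8, Kb8, Kb7, Be8, Bd7, Bac6, Bb5, Bb3, Bc2, Bad1, Ba8, Bb7, Bfc6, Bh5, Bd5, Bg4, Be4, Bg2, ... (list truncated; more exist).
White has legal moves and is not in check → neither.

neither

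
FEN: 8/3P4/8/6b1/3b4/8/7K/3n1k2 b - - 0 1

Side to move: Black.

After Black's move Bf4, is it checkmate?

no

After Bf4: white king on h2; in check: yes, from the black bishop on f4.
White has 2 legal replies: Kh3, Kh1.
In check but a legal move exists → not checkmate.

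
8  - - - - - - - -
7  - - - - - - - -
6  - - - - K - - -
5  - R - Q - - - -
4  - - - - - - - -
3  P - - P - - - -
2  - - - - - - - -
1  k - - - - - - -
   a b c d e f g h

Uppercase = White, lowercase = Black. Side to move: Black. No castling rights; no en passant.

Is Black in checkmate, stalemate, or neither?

stalemate

Black to move; black king on a1.
In check: no.
King squares — b1: attacked by Rb5; a2: attacked by Qd5; b2: attacked by Rb5.
Legal moves for Black: none.
Not in check and no legal moves → stalemate.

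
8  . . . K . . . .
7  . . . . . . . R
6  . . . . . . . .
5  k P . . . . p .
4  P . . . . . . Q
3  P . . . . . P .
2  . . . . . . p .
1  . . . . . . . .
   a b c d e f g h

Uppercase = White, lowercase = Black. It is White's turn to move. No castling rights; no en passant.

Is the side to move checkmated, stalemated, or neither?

White to move; white king on d8.
In check: no.
Legal moves for White include: Ke8, Kc8, Ke7, Kd7, Kc7, Rh8, Rg7, Rf7, Re7, Rd7, Rc7, Rb7, Ra7+, Rh6, Rh5, Qh6, Qh5, Qxg5, ... (list truncated; more exist).
White has legal moves and is not in check → neither.

neither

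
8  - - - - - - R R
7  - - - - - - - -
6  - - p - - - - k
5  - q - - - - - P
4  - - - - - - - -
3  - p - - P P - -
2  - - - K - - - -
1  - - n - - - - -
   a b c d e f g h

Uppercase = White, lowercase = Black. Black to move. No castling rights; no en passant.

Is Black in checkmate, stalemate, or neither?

Black to move; black king on h6.
In check: yes, from the white rook on h8.
King squares — g5: attacked by Rg8; h5: attacked by Rh8; g6: attacked by Ph5; g7: attacked by Rg8; h7: attacked by Rh8.
Legal moves for Black: none.
In check with no legal moves → checkmate.

checkmate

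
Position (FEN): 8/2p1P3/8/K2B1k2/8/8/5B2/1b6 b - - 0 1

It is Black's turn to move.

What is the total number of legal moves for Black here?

12

Black to move; king on f5.
In check: no.
Legal moves: Kg6, Kf6, Kg5, Ke5, Kg4, Kf4, Be4, Bd3, Bc2, Ba2, c6, c5.
Count: 12.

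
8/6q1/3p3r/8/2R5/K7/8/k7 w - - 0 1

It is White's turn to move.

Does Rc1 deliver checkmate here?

yes

After Rc1: black king on a1; in check: yes, from the white rook on c1.
King squares — b1: attacked by Rc1; a2: attacked by Ka3; b2: attacked by Ka3.
Black has no legal moves → checkmate.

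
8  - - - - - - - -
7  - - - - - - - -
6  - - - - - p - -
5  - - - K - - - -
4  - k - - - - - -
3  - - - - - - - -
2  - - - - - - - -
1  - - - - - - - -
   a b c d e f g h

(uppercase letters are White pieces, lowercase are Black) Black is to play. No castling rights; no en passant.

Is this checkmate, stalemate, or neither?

neither

Black to move; black king on b4.
In check: no.
Legal moves for Black: Kb5, Ka5, Ka4, Kc3, Kb3, Ka3, f5.
Black has 7 legal moves and is not in check → neither.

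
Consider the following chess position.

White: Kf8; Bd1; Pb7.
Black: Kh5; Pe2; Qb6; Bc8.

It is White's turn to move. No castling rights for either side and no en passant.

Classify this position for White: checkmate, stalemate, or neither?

White to move; white king on f8.
In check: no.
Legal moves for White: Kg8, Ke8, Kg7, Kf7, Ke7, Ba4, Bb3, Bxe2+, Bc2, bxc8=Q, bxc8=R, bxc8=B, bxc8=N, b8=Q, b8=R, b8=B, b8=N.
White has 17 legal moves and is not in check → neither.

neither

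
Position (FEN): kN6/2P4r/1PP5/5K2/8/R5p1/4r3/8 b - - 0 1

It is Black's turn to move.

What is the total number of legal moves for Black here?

0

Black to move; king on a8.
In check: yes, from the white rook on a3.
Legal moves: none.
Count: 0.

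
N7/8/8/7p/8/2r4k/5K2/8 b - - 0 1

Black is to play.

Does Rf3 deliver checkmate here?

After Rf3: white king on f2; in check: yes, from the black rook on f3.
White has 4 legal replies: Kxf3, Ke2, Kg1, Ke1.
In check but a legal move exists → not checkmate.

no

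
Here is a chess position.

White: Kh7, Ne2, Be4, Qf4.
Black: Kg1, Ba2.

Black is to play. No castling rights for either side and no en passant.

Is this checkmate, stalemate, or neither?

checkmate

Black to move; black king on g1.
In check: yes, from the white knight on e2.
King squares — f1: attacked by Qf4; h1: attacked by Be4; f2: attacked by Qf4; g2: attacked by Be4; h2: attacked by Qf4.
Legal moves for Black: none.
In check with no legal moves → checkmate.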